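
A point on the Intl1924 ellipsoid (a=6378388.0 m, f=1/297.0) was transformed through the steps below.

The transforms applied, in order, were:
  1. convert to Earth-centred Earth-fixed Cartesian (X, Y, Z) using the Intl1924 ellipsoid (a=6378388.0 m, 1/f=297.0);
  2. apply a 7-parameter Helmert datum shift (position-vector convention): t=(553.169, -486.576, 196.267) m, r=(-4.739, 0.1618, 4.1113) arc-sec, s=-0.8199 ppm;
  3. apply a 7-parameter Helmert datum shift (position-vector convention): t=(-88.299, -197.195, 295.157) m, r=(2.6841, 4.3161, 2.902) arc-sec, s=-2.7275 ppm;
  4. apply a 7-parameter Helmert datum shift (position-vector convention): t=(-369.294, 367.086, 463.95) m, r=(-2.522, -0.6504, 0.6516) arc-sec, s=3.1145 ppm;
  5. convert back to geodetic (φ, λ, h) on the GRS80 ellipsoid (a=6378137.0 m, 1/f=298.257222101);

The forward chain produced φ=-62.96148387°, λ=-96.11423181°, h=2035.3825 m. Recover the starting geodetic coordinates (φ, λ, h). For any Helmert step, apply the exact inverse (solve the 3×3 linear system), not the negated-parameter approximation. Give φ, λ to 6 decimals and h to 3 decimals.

start: φ=-62.961484°, λ=-96.114232°, h=2035.383 m
→ ECEF (a=6378137.000, f=1/298.257222101): X=-309743.5918, Y=-2891546.0955, Z=-5659840.7475
→ Helmert⁻¹: X=-309400.3180, Y=-2891833.9885, Z=-5660321.4514
→ Helmert⁻¹: X=-309235.0987, Y=-2891713.9905, Z=-5660600.8889
→ Helmert⁻¹: X=-309841.7068, Y=-2891093.5489, Z=-5660868.4641
→ geod (Bowring, a=6378388.000): φ=-62.96984900°, λ=-96.11710400°, h=2572.4750 m

φ=-62.969849°, λ=-96.117104°, h=2572.475 m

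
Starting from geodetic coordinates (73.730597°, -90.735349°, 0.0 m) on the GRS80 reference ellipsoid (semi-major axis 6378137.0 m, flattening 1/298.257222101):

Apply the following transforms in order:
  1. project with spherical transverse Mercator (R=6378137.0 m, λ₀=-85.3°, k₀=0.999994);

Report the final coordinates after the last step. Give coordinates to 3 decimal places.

E=-169294.728 m, N=8215318.449 m

start: φ=73.730597°, λ=-90.735349°, h=0.000 m
→ tm (R=6378137.0, λ₀=-85.3°): E=-169294.7281, N=8215318.4487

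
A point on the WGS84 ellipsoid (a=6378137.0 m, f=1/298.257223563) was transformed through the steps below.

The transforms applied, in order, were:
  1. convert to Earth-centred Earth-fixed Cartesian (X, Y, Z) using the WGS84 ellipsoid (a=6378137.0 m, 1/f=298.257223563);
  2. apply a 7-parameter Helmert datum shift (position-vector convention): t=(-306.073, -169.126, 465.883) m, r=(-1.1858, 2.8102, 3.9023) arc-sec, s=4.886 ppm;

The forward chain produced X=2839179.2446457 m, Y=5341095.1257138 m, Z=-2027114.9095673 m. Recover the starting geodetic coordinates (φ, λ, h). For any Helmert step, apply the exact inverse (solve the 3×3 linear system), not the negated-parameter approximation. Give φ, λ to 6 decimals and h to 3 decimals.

φ=-18.645998°, λ=62.003046°, h=3881.042 m

start: X=2839179.2446, Y=5341095.1257, Z=-2027114.9096 m
→ Helmert⁻¹: X=2839600.1166, Y=5341196.0883, Z=-2027501.4924
→ geod (Bowring, a=6378137.000): φ=-18.64599800°, λ=62.00304600°, h=3881.0420 m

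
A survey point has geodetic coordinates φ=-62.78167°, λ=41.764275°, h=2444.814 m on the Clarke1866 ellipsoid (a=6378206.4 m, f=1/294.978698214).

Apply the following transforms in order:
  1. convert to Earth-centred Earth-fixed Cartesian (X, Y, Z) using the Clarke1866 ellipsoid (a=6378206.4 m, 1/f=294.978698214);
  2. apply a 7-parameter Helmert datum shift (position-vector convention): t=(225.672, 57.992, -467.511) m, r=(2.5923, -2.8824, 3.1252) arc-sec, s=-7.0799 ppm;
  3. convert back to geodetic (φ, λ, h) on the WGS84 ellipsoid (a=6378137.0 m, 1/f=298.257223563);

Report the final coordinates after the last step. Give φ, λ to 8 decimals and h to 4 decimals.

φ=-62.77912669°, λ=41.76305440°, h=2791.2270 m

start: φ=-62.781670°, λ=41.764275°, h=2444.814 m
→ ECEF (a=6378206.400, f=1/294.978698214): X=2182655.1177, Y=1949071.3908, Z=-5650868.8901
→ Helmert 7p (PV): X=2182914.7720, Y=1949219.6722, Z=-5651241.3973
→ geod (Bowring, a=6378137.000): φ=-62.77912669°, λ=41.76305440°, h=2791.2270 m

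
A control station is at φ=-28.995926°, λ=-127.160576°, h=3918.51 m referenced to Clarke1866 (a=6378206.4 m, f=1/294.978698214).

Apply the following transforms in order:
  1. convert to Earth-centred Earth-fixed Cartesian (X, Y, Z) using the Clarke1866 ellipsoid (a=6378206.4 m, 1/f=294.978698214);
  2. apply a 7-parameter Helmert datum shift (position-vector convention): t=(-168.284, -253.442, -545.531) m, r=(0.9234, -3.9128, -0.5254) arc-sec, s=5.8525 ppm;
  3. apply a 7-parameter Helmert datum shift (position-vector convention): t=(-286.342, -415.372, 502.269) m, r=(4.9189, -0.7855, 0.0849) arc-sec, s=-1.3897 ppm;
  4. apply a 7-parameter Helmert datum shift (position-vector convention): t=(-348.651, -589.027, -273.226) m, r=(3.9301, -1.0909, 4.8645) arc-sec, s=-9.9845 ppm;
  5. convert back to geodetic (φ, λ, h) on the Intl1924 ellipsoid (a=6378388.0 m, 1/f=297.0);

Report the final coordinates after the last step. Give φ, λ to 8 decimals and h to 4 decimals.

start: φ=-28.995926°, λ=-127.160576°, h=3918.510 m
→ ECEF (a=6378206.400, f=1/294.978698214): X=-3374587.1093, Y=-4452212.2888, Z=-3075236.2212
→ Helmert 7p (PV): X=-3374728.1469, Y=-4452469.4243, Z=-3075883.6973
→ Helmert 7p (PV): X=-3374996.2528, Y=-4452806.6458, Z=-3075496.1855
→ Helmert 7p (PV): X=-3375189.9276, Y=-4453372.2091, Z=-3075841.3952
→ geod (Bowring, a=6378388.000): φ=-28.99394869°, λ=-127.15831778°, h=5122.9431 m

φ=-28.99394869°, λ=-127.15831778°, h=5122.9431 m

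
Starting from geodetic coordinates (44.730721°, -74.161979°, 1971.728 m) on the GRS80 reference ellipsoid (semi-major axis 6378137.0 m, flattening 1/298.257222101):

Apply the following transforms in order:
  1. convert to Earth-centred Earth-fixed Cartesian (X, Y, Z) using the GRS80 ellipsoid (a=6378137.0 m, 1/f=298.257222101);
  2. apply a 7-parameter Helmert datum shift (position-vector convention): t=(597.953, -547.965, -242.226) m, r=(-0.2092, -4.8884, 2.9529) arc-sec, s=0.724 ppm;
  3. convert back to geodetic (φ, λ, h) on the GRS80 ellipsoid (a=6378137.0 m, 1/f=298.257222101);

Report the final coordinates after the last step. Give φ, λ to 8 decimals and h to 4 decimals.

φ=44.72522877°, λ=-74.15705697°, h=2296.5108 m

start: φ=44.730721°, λ=-74.161979°, h=1971.728 m
→ ECEF (a=6378137.000, f=1/298.257222101): X=1239078.7197, Y=-4367746.3902, Z=4467526.4271
→ Helmert 7p (PV): X=1239634.2200, Y=-4368275.2476, Z=4467321.2312
→ geod (Bowring, a=6378137.000): φ=44.72522877°, λ=-74.15705697°, h=2296.5108 m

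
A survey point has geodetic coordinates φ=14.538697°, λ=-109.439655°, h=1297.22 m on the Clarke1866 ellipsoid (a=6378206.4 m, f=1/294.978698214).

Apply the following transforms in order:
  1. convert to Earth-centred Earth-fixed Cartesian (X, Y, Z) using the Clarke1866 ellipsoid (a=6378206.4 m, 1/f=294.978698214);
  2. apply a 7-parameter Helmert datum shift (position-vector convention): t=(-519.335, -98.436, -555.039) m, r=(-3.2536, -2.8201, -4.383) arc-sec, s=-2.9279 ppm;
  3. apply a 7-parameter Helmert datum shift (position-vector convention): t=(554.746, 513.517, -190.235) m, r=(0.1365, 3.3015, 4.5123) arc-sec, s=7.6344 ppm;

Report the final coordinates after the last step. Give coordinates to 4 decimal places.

start: φ=14.538697°, λ=-109.439655°, h=1297.220 m
→ ECEF (a=6378206.400, f=1/294.978698214): X=-2055637.6034, Y=-5824429.5699, Z=1590972.8628
→ Helmert 7p (PV): X=-2056296.4370, Y=-5824442.1759, Z=1590476.9342
→ Helmert 7p (PV): X=-2055604.5141, Y=-5824019.1619, Z=1590327.9007

X=-2055604.5141 m, Y=-5824019.1619 m, Z=1590327.9007 m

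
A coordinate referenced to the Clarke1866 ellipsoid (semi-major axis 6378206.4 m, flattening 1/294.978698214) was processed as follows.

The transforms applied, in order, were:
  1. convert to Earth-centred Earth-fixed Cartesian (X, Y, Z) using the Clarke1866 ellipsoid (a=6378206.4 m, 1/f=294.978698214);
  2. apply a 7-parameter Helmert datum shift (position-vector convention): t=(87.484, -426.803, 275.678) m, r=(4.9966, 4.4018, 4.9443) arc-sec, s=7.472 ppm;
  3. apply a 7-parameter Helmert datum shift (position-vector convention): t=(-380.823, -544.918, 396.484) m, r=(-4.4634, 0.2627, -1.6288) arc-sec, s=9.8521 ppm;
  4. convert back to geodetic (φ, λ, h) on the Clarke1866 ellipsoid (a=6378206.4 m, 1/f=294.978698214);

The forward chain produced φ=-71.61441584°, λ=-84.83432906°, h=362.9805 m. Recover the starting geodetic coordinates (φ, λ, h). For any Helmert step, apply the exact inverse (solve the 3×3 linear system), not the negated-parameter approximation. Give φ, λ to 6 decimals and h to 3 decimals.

φ=-71.624059°, λ=-84.820648°, h=593.801 m

start: φ=-71.614416°, λ=-84.834329°, h=362.980 m
→ ECEF (a=6378206.400, f=1/294.978698214): X=181694.7060, Y=-2009829.5015, Z=-6030415.2498
→ Helmert⁻¹: X=182097.2814, Y=-2009132.8487, Z=-6030795.5622
→ Helmert⁻¹: X=182088.9884, Y=-2008841.4970, Z=-6030973.6280
→ geod (Bowring, a=6378206.400): φ=-71.62405900°, λ=-84.82064800°, h=593.8010 m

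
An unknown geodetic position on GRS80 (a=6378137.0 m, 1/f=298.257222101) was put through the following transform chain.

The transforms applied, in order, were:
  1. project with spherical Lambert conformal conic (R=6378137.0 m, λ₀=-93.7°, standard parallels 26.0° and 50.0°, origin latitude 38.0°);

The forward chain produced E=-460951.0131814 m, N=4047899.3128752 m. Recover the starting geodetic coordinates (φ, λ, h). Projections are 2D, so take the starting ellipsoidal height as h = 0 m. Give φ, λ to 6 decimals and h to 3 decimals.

start: E=-460951.0132, N=4047899.3129 m
→ lcc⁻¹: φ=72.28915300°, λ=-104.62953600°

φ=72.289153°, λ=-104.629536°, h=0.000 m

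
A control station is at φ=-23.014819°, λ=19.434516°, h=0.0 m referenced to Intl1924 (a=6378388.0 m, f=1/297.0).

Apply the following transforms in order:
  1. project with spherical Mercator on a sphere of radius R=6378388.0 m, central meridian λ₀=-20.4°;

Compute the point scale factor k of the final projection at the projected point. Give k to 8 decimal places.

1.08647969

start: φ=-23.014819°, λ=19.434516°, h=0.000 m
→ into merc (λ₀=-20.4°): φ=-23.01481900°, λ−λ₀=39.83451600°
scale k = 1.08647969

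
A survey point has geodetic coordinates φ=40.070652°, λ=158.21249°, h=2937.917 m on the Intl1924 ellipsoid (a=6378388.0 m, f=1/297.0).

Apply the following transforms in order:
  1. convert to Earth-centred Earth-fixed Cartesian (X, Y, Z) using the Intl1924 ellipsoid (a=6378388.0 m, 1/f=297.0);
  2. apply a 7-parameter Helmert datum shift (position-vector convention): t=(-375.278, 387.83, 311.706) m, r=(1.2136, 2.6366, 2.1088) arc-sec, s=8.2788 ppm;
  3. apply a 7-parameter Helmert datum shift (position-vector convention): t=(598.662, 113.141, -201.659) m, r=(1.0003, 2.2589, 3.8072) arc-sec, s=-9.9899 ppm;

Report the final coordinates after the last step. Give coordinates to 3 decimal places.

X=-4540536.683 m, Y=1815371.173 m, Z=4086181.923 m

start: φ=40.070652°, λ=158.212490°, h=2937.917 m
→ ECEF (a=6378388.000, f=1/297.0): X=-4540812.7574, Y=1815047.4127, Z=4085951.6129
→ Helmert 7p (PV): X=-4541191.9551, Y=1815379.8039, Z=4086365.8688
→ Helmert 7p (PV): X=-4540536.6834, Y=1815371.1727, Z=4086181.9234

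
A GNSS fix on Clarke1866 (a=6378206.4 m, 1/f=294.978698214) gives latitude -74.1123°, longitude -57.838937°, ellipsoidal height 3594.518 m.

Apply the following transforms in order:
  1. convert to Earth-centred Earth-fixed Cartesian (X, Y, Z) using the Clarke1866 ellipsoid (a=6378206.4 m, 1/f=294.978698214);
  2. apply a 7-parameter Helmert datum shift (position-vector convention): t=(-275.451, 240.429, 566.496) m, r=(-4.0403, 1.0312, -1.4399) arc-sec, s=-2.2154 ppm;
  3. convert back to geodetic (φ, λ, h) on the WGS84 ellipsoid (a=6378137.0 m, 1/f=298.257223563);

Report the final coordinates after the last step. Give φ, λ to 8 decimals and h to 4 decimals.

start: φ=-74.112300°, λ=-57.838937°, h=3594.518 m
→ ECEF (a=6378206.400, f=1/294.978698214): X=932872.4351, Y=-1483611.2915, Z=-6115659.5770
→ Helmert 7p (PV): X=932553.9860, Y=-1483493.8807, Z=-6115055.1354
→ geod (Bowring, a=6378137.000): φ=-74.11200902°, λ=-57.84570837°, h=2788.9268 m

φ=-74.11200902°, λ=-57.84570837°, h=2788.9268 m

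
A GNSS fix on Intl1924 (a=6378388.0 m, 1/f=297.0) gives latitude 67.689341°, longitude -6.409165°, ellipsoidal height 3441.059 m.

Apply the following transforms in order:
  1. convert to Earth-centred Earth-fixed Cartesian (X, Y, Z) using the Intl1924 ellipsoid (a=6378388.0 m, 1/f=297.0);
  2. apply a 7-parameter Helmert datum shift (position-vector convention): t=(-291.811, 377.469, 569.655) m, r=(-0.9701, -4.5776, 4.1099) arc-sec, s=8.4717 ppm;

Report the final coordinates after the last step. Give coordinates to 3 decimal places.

X=2414137.112 m, Y=-270773.487 m, Z=5882019.544 m

start: φ=67.689341°, λ=-6.409165°, h=3441.059 m
→ ECEF (a=6378388.000, f=1/297.0): X=2414533.5879, Y=-271224.4299, Z=5881345.2030
→ Helmert 7p (PV): X=2414137.1116, Y=-270773.4865, Z=5882019.5445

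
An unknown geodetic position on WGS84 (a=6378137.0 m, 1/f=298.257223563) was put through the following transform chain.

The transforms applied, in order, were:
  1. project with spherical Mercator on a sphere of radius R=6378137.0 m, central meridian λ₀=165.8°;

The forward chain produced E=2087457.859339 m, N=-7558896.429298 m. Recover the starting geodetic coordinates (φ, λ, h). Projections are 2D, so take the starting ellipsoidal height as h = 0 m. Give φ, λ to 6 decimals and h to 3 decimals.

φ=-56.002415°, λ=-175.448047°, h=0.000 m

start: E=2087457.8593, N=-7558896.4293 m
→ merc⁻¹: φ=-56.00241500°, λ=-175.44804700°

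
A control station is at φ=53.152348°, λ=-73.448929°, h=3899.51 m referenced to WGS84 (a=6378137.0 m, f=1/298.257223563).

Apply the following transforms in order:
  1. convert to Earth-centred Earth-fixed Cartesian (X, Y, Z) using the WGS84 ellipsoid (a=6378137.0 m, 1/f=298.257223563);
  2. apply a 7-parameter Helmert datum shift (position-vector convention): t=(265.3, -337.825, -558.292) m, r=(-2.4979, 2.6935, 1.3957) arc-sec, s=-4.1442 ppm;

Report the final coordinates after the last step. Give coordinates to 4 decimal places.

start: φ=53.152348°, λ=-73.448929°, h=3899.510 m
→ ECEF (a=6378137.000, f=1/298.257223563): X=1092608.2479, Y=-3676546.3633, Z=5083849.4538
→ Helmert 7p (PV): X=1092960.2842, Y=-3676799.9928, Z=5083300.3489

X=1092960.2842 m, Y=-3676799.9928 m, Z=5083300.3489 m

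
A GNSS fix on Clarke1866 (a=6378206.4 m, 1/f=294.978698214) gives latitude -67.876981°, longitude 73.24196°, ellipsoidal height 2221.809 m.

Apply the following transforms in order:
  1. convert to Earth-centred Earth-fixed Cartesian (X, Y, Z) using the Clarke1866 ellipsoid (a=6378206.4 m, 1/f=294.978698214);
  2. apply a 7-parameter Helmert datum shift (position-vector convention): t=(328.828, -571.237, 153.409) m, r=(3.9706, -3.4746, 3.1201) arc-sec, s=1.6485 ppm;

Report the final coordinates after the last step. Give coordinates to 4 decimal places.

start: φ=-67.876981°, λ=73.241960°, h=2221.809 m
→ ECEF (a=6378206.400, f=1/294.978698214): X=694834.6115, Y=2307509.2796, Z=-5887810.2195
→ Helmert 7p (PV): X=695228.8623, Y=2307065.6976, Z=-5887610.3922

X=695228.8623 m, Y=2307065.6976 m, Z=-5887610.3922 m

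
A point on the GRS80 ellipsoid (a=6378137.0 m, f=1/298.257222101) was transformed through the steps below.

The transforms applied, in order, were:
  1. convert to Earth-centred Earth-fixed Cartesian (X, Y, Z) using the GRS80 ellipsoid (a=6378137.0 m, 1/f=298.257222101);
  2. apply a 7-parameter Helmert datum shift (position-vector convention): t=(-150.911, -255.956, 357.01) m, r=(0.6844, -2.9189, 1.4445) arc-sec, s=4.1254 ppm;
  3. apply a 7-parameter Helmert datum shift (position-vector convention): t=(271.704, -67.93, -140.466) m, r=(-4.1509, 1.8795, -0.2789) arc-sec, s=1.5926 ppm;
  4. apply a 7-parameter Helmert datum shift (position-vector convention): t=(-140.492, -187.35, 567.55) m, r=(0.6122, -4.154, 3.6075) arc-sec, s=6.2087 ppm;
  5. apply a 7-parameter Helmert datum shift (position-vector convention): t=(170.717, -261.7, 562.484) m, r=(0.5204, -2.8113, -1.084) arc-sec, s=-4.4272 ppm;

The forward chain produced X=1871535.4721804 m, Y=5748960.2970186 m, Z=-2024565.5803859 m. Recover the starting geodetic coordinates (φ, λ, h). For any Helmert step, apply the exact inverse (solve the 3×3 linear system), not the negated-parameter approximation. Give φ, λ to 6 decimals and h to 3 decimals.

start: X=1871535.4722, Y=5748960.2970, Z=-2024565.5804 m
→ Helmert⁻¹: X=1871315.2233, Y=5749252.1751, Z=-2025177.0405
→ Helmert⁻¹: X=1871503.8529, Y=5749365.0842, Z=-2025786.7681
→ Helmert⁻¹: X=1871239.8512, Y=5749467.1495, Z=-2025510.3222
→ Helmert⁻¹: X=1871394.6388, Y=5749679.5580, Z=-2025904.5350
→ geod (Bowring, a=6378137.000): φ=-18.63967700°, λ=71.97106700°, h=960.0170 m

φ=-18.639677°, λ=71.971067°, h=960.017 m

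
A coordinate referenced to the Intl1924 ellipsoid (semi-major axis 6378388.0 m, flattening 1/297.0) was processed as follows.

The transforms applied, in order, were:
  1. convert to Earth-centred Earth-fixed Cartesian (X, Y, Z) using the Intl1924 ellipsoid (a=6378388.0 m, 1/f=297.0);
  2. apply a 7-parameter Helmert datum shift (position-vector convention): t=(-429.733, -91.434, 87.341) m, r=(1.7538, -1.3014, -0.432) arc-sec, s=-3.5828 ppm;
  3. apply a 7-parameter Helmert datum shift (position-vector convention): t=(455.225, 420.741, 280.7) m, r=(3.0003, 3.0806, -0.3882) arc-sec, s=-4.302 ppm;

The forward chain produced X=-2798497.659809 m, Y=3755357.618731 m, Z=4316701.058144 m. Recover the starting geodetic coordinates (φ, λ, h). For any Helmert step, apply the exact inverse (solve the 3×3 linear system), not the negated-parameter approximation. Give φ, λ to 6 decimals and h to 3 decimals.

start: X=-2798497.6598, Y=3755357.6187, Z=4316701.0581 m
→ Helmert⁻¹: X=-2799036.4584, Y=3755010.5486, Z=4316342.5035
→ Helmert⁻¹: X=-2798597.3842, Y=3755146.2747, Z=4316256.3555
→ geod (Bowring, a=6378388.000): φ=42.85716200°, λ=126.69605300°, h=438.1110 m

φ=42.857162°, λ=126.696053°, h=438.111 m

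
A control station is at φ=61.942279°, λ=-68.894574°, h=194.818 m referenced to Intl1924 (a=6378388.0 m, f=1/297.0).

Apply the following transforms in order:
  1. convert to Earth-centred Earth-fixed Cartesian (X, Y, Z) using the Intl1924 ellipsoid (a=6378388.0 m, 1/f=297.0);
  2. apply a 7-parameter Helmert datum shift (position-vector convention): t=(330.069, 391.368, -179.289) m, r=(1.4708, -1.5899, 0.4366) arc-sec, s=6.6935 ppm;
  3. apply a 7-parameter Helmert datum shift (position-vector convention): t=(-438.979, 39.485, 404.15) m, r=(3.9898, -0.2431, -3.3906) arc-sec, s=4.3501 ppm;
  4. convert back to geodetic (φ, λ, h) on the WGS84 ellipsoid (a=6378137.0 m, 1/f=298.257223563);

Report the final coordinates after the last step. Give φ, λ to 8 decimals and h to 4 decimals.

φ=61.94481038°, λ=-68.89627790°, h=435.5308 m

start: φ=61.942279°, λ=-68.894574°, h=194.818 m
→ ECEF (a=6378388.000, f=1/297.0): X=1083179.3135, Y=-2806333.4812, Z=5605787.3239
→ Helmert 7p (PV): X=1083479.3630, Y=-2805998.5778, Z=5605633.8954
→ Helmert 7p (PV): X=1082992.3651, Y=-2806097.5403, Z=5606009.4305
→ geod (Bowring, a=6378137.000): φ=61.94481038°, λ=-68.89627790°, h=435.5308 m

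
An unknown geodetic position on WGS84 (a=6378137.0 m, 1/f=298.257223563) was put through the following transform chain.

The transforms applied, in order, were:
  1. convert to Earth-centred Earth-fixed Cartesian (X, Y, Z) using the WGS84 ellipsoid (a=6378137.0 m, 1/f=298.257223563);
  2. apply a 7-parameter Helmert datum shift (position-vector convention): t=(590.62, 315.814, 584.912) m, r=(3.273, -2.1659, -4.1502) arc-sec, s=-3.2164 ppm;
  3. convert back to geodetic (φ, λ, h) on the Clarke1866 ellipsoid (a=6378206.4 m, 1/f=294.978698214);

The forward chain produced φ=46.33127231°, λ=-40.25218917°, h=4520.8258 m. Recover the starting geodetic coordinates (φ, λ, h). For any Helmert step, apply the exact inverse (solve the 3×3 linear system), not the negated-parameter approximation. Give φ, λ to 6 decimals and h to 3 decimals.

start: φ=46.331272°, λ=-40.252189°, h=4520.826 m
→ ECEF (a=6378206.400, f=1/294.978698214): X=3369573.1061, Y=-2852775.2174, Z=4593816.1195
→ Helmert⁻¹: X=3369098.9576, Y=-2852959.5338, Z=4593255.8744
→ geod (Bowring, a=6378137.000): φ=46.32723600°, λ=-40.25799100°, h=3893.0900 m

φ=46.327236°, λ=-40.257991°, h=3893.090 m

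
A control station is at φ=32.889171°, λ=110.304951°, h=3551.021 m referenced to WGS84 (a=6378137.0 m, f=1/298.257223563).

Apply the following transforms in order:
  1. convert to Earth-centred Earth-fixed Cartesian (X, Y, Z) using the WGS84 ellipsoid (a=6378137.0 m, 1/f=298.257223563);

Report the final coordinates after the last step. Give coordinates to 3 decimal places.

X=-1861446.485 m, Y=5030807.674 m, Z=3445572.064 m

start: φ=32.889171°, λ=110.304951°, h=3551.021 m
→ ECEF (a=6378137.000, f=1/298.257223563): X=-1861446.4846, Y=5030807.6736, Z=3445572.0644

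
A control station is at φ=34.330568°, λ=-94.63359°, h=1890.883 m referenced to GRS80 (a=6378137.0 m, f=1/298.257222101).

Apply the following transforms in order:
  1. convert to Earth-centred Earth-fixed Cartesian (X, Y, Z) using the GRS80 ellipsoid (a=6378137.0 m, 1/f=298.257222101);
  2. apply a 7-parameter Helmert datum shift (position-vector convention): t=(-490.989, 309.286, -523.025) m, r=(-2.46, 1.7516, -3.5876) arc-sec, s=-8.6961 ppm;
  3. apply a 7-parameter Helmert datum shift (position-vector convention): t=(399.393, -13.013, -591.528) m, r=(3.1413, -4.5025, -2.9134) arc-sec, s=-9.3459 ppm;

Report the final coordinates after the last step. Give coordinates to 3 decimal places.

X=-426366.682 m, Y=-5256596.990 m, Z=3576650.951 m

start: φ=34.330568°, λ=-94.633590°, h=1890.883 m
→ ECEF (a=6378137.000, f=1/298.257222101): X=-426069.3909, Y=-5256989.7319, Z=3577853.1033
→ Helmert 7p (PV): X=-426617.7268, Y=-5256584.6494, Z=3577365.2796
→ Helmert 7p (PV): X=-426366.6816, Y=-5256596.9899, Z=3576650.9513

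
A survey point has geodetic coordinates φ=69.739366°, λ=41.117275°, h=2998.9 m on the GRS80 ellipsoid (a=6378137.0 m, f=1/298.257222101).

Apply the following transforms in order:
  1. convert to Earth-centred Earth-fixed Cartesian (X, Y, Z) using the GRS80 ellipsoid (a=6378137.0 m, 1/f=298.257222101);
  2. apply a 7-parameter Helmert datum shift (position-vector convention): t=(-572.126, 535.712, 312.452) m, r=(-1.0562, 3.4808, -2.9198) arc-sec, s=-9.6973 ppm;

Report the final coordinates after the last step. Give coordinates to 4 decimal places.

X=1669190.7848 m, Y=1457950.5845 m, Z=5964065.5029 m

start: φ=69.739366°, λ=41.117275°, h=2998.900 m
→ ECEF (a=6378137.000, f=1/298.257222101): X=1669657.8302, Y=1457422.1021, Z=5963846.5228
→ Helmert 7p (PV): X=1669190.7848, Y=1457950.5845, Z=5964065.5029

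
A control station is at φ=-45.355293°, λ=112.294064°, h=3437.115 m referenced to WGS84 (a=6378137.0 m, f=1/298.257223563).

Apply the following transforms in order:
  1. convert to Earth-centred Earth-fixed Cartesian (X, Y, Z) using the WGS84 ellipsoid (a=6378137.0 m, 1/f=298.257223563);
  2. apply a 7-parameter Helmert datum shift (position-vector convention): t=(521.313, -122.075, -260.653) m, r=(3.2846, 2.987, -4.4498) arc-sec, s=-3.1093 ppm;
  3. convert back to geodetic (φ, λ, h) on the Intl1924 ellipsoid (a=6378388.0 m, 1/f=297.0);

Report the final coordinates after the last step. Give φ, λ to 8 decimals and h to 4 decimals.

start: φ=-45.355293°, λ=112.294064°, h=3437.115 m
→ ECEF (a=6378137.000, f=1/298.257223563): X=-1704086.2014, Y=4156217.9408, Z=-4517627.6114
→ Helmert 7p (PV): X=-1703535.3484, Y=4156191.6448, Z=-4517783.3561
→ geod (Bowring, a=6378388.000): φ=-45.35859142°, λ=112.28768995°, h=3179.1847 m

φ=-45.35859142°, λ=112.28768995°, h=3179.1847 m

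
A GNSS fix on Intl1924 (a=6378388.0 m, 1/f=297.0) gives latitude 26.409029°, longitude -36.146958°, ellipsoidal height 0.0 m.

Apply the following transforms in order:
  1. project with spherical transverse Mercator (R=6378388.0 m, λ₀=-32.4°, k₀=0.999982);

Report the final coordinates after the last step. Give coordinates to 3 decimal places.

E=-373749.546 m, N=2945343.098 m

start: φ=26.409029°, λ=-36.146958°, h=0.000 m
→ tm (R=6378388.0, λ₀=-32.4°): E=-373749.5461, N=2945343.0976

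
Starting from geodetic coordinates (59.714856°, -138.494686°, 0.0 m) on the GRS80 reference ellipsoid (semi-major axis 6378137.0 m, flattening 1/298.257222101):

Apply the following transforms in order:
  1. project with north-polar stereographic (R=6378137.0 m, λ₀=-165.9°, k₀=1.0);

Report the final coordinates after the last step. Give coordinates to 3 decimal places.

E=1588929.406 m, N=-3064659.849 m

start: φ=59.714856°, λ=-138.494686°, h=0.000 m
→ stereo (R=6378137.0, λ₀=-165.9°): E=1588929.4056, N=-3064659.8494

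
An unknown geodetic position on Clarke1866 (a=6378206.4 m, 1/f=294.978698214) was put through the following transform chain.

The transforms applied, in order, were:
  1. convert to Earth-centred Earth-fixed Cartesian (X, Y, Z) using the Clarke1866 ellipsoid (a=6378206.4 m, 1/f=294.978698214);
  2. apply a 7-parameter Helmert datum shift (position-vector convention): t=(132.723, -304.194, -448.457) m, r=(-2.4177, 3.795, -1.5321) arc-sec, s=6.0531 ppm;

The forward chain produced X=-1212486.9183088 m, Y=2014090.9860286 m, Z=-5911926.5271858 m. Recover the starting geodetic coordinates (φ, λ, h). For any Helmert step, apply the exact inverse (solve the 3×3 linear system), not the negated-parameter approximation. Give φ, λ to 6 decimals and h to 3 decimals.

start: X=-1212486.9183, Y=2014090.9860, Z=-5911926.5272 m
→ Helmert⁻¹: X=-1212518.5015, Y=2014443.2704, Z=-5911440.9844
→ geod (Bowring, a=6378206.400): φ=-68.44362500°, λ=121.04425900°, h=2340.0570 m

φ=-68.443625°, λ=121.044259°, h=2340.057 m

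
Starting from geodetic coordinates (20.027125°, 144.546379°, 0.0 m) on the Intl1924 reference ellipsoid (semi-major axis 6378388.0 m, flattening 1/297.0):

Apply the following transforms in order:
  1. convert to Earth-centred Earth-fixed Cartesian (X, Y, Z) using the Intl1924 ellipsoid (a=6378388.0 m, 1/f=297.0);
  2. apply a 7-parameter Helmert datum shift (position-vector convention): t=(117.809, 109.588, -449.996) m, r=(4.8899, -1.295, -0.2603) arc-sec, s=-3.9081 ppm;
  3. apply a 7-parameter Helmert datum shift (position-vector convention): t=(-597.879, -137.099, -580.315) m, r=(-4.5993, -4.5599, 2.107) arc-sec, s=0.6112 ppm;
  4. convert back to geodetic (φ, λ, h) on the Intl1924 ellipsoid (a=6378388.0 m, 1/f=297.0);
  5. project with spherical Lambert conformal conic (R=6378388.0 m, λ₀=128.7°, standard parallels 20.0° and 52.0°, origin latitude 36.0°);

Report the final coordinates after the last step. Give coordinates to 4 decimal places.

E=1650298.9917 m, N=-1597755.4139 m

start: φ=20.027125°, λ=144.546379°, h=0.000 m
→ ECEF (a=6378388.000, f=1/297.0): X=-4883483.3721, Y=3477394.0193, Z=2170545.5087
→ Helmert 7p (PV): X=-4883355.7170, Y=3477444.7233, Z=2170138.8079
→ Helmert 7p (PV): X=-4884040.0782, Y=3477308.2560, Z=2169374.3225
→ geod (Bowring, a=6378388.000): φ=20.01593648°, λ=144.55013257°, h=-21.6329 m
→ lcc (R=6378388.0, λ₀=128.7°): E=1650298.9917, N=-1597755.4139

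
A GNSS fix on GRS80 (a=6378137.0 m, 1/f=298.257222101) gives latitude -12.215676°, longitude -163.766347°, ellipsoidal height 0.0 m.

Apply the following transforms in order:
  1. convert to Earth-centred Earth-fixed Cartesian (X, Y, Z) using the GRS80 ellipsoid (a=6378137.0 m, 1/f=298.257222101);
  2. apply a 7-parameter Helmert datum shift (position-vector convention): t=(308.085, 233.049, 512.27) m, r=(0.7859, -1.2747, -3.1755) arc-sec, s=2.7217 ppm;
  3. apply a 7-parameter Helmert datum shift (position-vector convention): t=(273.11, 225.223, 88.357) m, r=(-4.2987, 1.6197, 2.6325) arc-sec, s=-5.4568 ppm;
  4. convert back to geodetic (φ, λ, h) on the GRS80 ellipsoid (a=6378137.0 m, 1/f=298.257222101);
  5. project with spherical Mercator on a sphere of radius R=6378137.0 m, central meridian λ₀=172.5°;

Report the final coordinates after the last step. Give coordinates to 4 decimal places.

start: φ=-12.215676°, λ=-163.766347°, h=0.000 m
→ ECEF (a=6378137.000, f=1/298.257222101): X=-5986079.8862, Y=-1742930.3499, Z=-1340730.5262
→ Helmert 7p (PV): X=-5985806.6408, Y=-1742604.7788, Z=-1340265.5397
→ Helmert 7p (PV): X=-5985489.1516, Y=-1742474.3734, Z=-1340086.5488
→ geod (Bowring, a=6378137.000): φ=-12.21131459°, λ=-163.76885294°, h=-815.1605 m
→ merc (R=6378137.0, λ₀=172.5°): E=2641739.2072, N=-1369766.8542

E=2641739.2072 m, N=-1369766.8542 m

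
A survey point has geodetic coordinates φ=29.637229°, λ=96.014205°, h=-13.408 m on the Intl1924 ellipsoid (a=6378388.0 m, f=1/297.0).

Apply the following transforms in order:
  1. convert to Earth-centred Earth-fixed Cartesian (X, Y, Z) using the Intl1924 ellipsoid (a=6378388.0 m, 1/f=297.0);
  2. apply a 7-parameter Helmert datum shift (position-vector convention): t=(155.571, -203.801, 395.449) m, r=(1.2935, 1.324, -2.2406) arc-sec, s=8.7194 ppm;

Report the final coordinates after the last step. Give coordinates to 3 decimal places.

X=-581111.424 m, Y=5517770.499 m, Z=3135984.329 m

start: φ=29.637229°, λ=96.014205°, h=-13.408 m
→ ECEF (a=6378388.000, f=1/297.0): X=-581341.9934, Y=5517939.5350, Z=3135523.2044
→ Helmert 7p (PV): X=-581111.4240, Y=5517770.4989, Z=3135984.3286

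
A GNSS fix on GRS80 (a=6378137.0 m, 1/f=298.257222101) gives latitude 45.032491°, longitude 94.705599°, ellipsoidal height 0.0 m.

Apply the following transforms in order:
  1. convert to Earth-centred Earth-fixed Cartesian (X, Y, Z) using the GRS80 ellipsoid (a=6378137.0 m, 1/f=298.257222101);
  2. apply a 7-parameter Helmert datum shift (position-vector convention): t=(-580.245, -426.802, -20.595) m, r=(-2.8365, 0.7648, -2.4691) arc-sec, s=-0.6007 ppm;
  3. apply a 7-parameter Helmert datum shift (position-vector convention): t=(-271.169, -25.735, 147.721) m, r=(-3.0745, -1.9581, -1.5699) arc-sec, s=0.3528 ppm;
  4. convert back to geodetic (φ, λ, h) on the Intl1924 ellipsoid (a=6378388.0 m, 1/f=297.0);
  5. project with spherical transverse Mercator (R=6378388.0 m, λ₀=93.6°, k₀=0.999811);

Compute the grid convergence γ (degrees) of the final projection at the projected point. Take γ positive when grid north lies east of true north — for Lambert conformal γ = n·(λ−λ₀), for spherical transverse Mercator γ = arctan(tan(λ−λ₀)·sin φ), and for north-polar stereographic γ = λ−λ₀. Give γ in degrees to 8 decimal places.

start: φ=45.032491°, λ=94.705599°, h=0.000 m
→ ECEF (a=6378137.000, f=1/298.257222101): X=-370395.1216, Y=4499818.4423, Z=4489900.9008
→ Helmert 7p (PV): X=-370904.6311, Y=4499455.1150, Z=4489817.1018
→ Helmert 7p (PV): X=-371184.3076, Y=4499500.7139, Z=4489895.8187
→ geod (Bowring, a=6378388.000): φ=45.03488422°, λ=94.71591135°, h=-386.9096 m
→ into tm (λ₀=93.6°): φ=45.03488422°, λ−λ₀=1.11591135°
convergence γ = 0.78959861°

0.78959861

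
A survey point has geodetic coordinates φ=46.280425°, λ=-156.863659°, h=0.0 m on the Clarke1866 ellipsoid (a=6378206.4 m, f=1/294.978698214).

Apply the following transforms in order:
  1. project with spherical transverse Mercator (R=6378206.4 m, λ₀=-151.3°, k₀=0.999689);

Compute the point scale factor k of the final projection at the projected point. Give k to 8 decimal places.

1.00194080

start: φ=46.280425°, λ=-156.863659°, h=0.000 m
→ into tm (λ₀=-151.3°): φ=46.28042500°, λ−λ₀=-5.56365900°
scale k = 1.00194080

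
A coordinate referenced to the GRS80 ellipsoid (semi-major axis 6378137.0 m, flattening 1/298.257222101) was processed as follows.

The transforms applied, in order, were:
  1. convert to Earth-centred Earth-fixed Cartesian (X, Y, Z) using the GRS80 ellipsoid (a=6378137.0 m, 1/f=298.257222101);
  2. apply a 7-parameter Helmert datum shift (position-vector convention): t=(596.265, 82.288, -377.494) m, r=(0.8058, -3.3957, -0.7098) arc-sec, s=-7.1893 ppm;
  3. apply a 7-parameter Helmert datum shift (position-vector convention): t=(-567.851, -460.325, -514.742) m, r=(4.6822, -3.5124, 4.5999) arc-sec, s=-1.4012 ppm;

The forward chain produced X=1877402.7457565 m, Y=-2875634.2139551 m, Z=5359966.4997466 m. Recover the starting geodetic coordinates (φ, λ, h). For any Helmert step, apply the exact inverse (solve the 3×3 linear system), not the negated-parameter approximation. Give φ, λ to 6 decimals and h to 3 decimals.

φ=57.533114°, λ=-56.855081°, h=3455.209 m

start: X=1877402.7458, Y=-2875634.2140, Z=5359966.4997 m
→ Helmert⁻¹: X=1878000.3929, Y=-2875098.1153, Z=5360522.0377
→ Helmert⁻¹: X=1877515.7751, Y=-2875173.6699, Z=5360918.3962
→ geod (Bowring, a=6378137.000): φ=57.53311400°, λ=-56.85508100°, h=3455.2090 m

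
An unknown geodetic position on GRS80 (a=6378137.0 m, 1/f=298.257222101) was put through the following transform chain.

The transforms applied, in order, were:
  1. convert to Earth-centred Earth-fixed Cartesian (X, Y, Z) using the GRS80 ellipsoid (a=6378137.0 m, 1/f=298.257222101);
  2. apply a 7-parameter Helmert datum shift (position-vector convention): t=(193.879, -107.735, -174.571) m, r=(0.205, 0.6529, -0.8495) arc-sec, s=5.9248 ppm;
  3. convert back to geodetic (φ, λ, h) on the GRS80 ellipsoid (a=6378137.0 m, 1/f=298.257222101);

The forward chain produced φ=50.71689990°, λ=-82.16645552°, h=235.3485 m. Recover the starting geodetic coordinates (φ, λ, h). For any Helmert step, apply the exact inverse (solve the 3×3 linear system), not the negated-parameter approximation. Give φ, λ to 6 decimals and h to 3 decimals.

start: φ=50.716900°, λ=-82.166456°, h=235.349 m
→ ECEF (a=6378137.000, f=1/298.257222101): X=551534.5355, Y=-4008843.7006, Z=4913846.8174
→ Helmert⁻¹: X=551338.3452, Y=-4008705.0602, Z=4913998.0032
→ geod (Bowring, a=6378137.000): φ=50.71890200°, λ=-82.16894000°, h=248.4850 m

φ=50.718902°, λ=-82.168940°, h=248.485 m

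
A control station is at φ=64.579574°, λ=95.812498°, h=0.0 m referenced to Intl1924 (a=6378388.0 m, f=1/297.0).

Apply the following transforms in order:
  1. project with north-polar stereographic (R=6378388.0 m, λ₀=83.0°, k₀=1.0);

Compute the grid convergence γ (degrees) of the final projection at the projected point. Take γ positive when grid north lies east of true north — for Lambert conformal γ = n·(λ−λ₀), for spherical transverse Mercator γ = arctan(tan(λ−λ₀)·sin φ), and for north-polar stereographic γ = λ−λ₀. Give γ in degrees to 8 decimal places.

start: φ=64.579574°, λ=95.812498°, h=0.000 m
→ into stereo (λ₀=83.0°): φ=64.57957400°, λ−λ₀=12.81249800°
convergence γ = 12.81249800°

12.81249800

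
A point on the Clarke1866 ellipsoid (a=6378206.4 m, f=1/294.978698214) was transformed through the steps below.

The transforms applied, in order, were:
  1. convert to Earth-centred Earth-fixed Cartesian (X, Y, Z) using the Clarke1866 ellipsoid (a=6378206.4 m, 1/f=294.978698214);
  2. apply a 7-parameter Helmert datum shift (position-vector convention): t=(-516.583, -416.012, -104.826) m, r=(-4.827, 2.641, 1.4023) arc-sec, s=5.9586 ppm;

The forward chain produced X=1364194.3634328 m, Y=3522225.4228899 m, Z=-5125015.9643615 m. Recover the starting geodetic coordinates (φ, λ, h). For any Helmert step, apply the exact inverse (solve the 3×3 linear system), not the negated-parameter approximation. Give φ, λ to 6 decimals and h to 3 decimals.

start: X=1364194.3634, Y=3522225.4229, Z=-5125015.9644 m
→ Helmert⁻¹: X=1364792.3815, Y=3522731.0963, Z=-5124780.6877
→ geod (Bowring, a=6378206.400): φ=-53.78882200°, λ=68.82241100°, h=2591.0340 m

φ=-53.788822°, λ=68.822411°, h=2591.034 m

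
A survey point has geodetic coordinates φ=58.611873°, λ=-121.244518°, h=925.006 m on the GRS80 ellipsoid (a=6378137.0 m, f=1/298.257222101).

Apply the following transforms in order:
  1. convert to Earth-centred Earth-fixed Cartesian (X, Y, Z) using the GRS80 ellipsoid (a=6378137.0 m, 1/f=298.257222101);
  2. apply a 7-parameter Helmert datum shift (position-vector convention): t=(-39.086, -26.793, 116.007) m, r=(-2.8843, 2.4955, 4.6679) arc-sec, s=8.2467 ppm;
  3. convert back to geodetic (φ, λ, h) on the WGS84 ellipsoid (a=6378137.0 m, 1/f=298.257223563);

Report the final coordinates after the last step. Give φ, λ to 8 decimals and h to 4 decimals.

φ=58.61312438°, λ=-121.24326884°, h=1099.3528 m

start: φ=58.611873°, λ=-121.244518°, h=925.006 m
→ ECEF (a=6378137.000, f=1/298.257222101): X=-1727531.4980, Y=-2847498.0651, Z=5422333.2627
→ Helmert 7p (PV): X=-1727454.7865, Y=-2847511.6122, Z=5422554.7051
→ geod (Bowring, a=6378137.000): φ=58.61312438°, λ=-121.24326884°, h=1099.3528 m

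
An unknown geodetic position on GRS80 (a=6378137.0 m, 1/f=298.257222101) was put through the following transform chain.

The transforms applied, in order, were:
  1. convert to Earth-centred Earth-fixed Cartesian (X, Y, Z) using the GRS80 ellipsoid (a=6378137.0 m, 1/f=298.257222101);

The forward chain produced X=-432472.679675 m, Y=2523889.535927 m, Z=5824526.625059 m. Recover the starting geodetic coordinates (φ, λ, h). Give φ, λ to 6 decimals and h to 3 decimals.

φ=66.409376°, λ=99.723298°, h=2357.859 m

start: X=-432472.6797, Y=2523889.5359, Z=5824526.6251 m
→ geod (Bowring, a=6378137.000): φ=66.40937600°, λ=99.72329800°, h=2357.8590 m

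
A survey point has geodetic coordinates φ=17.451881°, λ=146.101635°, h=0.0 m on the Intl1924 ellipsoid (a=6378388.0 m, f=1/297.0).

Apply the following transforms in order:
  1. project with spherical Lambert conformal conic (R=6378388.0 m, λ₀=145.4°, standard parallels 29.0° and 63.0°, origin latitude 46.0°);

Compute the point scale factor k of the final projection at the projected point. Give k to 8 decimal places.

start: φ=17.451881°, λ=146.101635°, h=0.000 m
→ into lcc (λ₀=145.4°): φ=17.45188100°, λ−λ₀=0.70163500°
scale k = 1.07655355

1.07655355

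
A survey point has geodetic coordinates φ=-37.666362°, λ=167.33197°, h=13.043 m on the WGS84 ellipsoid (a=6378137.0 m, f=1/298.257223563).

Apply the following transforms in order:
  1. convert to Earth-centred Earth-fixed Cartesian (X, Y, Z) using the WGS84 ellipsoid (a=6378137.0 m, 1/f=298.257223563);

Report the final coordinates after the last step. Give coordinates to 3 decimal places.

X=-4932096.193 m, Y=1108604.458 m, Z=-3876204.433 m

start: φ=-37.666362°, λ=167.331970°, h=13.043 m
→ ECEF (a=6378137.000, f=1/298.257223563): X=-4932096.1929, Y=1108604.4579, Z=-3876204.4328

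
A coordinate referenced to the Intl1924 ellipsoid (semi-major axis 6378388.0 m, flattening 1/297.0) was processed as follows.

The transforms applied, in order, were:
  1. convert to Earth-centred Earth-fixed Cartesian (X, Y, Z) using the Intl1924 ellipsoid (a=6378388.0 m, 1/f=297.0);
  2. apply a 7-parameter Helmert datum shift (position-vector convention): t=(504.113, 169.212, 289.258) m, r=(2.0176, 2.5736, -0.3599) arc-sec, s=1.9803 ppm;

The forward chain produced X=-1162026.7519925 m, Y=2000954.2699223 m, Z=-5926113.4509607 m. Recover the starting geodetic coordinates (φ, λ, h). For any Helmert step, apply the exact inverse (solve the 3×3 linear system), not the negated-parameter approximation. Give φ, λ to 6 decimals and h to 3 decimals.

start: X=-1162026.7520, Y=2000954.2699, Z=-5926113.4510 m
→ Helmert⁻¹: X=-1162458.1088, Y=2000721.0975, Z=-5926425.0474
→ geod (Bowring, a=6378388.000): φ=-68.80290400°, λ=120.15742600°, h=2390.4190 m

φ=-68.802904°, λ=120.157426°, h=2390.419 m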